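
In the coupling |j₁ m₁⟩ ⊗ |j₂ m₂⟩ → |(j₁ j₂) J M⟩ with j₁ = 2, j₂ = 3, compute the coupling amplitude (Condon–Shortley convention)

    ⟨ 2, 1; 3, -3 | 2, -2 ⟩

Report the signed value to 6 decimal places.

+0.597614

√[5·3!1!3!/8! · 3!1!0!6!0!4!] = √(3240/7)
  +(−1)^0/∏(0,3,1,0,0,3)! = 1/36  (running 1/36)
⟨..|..⟩ = √(3240/7)·(1/36) = +0.597614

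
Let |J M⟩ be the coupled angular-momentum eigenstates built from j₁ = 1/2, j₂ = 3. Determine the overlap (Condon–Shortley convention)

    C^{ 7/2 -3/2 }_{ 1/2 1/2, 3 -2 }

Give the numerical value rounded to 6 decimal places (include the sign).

triangle: 0!×1!×6!/8! = 720/40320
(j±m)!: 1!×0!×1!×5!×2!×5! = 28800
prefactor² = (2J+1)×Δ×N² = 28800/7
  k=0: +1/(0!×0!×0!×1!×1!×5!) = 1/120
Σ = 1/120  ⇒  CG² = 28800/7×1/120² = 2/7
CG = +√(2/7) = +0.534522

+√(2/7) ≈ +0.534522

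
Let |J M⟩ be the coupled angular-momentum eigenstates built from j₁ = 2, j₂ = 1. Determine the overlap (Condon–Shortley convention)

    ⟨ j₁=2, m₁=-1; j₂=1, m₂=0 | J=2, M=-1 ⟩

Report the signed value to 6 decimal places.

-0.408248

√[5·1!3!1!/6! · 1!3!1!1!1!3!] = √(3/2)
  +(−1)^0/∏(0,1,3,1,0,0)! = 1/6  (running 1/6)
  +(−1)^1/∏(1,0,2,0,1,1)! = -1/2  (running -1/3)
⟨..|..⟩ = √(3/2)·(-1/3) = -0.408248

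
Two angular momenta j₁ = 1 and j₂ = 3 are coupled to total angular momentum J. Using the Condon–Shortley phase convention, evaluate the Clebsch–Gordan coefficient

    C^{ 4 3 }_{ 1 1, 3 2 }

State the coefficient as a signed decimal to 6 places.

triangle: 0!·2!·6!/9! = 1440/362880
(j±m)!: 2!·0!·5!·1!·7!·1! = 1209600
prefactor² = (2J+1)·Δ·N² = 43200
  k=0: +1/(0!·0!·0!·5!·2!·1!) = 1/240
Σ = 1/240  ⇒  CG² = 43200·1/240² = 3/4
CG = +√(3/4) = +0.866025

+0.866025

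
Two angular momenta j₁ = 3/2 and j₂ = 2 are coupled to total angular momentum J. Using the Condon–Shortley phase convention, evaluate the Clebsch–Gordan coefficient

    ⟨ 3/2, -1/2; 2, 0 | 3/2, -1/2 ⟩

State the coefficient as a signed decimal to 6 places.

j₁+j₂−J=2  J+j₁−j₂=1  J−j₁+j₂=2  j₁+j₂+J+1=6
(j₁±m₁, j₂±m₂, J±M) = (1,2,2,2,1,2)
P² = 16/45
sum k=1..2:
  [1] −1/1 = -1
  [2] +1/4 = 1/4
S = -3/4
C² = P²·S² = 1/5 ; C = -0.447214

−√(1/5) ≈ -0.447214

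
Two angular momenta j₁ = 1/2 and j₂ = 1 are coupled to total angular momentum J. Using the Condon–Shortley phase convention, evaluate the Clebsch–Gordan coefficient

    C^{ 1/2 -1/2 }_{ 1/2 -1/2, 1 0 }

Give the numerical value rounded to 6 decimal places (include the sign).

√[2·1!0!1!/3! · 0!1!1!1!0!1!] = √(1/3)
  +(−1)^1/∏(1,0,0,0,0,1)! = -1  (running -1)
⟨..|..⟩ = √(1/3)·(-1) = -0.577350

−√(1/3) ≈ -0.577350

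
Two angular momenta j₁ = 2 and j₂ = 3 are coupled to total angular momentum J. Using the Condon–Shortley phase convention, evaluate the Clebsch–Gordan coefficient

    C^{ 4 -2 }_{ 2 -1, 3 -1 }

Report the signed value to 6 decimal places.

−√(1/28) = -0.188982

j₁+j₂−J=1  J+j₁−j₂=3  J−j₁+j₂=5  j₁+j₂+J+1=10
(j₁±m₁, j₂±m₂, J±M) = (1,3,2,4,2,6)
P² = 5184/7
sum k=0..1:
  [0] +1/72 = 1/72
  [1] −1/48 = -1/48
S = -1/144
C² = P²·S² = 1/28 ; C = -0.188982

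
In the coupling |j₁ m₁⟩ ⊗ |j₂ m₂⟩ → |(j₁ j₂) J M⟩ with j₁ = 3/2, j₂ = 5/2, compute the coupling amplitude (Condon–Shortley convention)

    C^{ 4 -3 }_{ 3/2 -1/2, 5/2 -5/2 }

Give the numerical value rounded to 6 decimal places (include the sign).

+0.612372

j₁+j₂−J=0  J+j₁−j₂=3  J−j₁+j₂=5  j₁+j₂+J+1=9
(j₁±m₁, j₂±m₂, J±M) = (1,2,0,5,1,7)
P² = 21600
sum k=0..0:
  [0] +1/240 = 1/240
S = 1/240
C² = P²·S² = 3/8 ; C = +0.612372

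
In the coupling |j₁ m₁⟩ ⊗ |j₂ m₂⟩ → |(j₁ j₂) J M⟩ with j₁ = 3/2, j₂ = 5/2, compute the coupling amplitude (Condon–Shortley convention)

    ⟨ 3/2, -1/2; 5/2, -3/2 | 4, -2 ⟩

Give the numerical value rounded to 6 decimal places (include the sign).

triangle: 0!*3!*5!/9! = 720/362880
(j±m)!: 1!*2!*1!*4!*2!*6! = 69120
prefactor² = (2J+1)*Δ*N² = 8640/7
  k=0: +1/(0!*0!*2!*1!*1!*4!) = 1/48
Σ = 1/48  ⇒  CG² = 8640/7*1/48² = 15/28
CG = +√(15/28) = +0.731925

+0.731925  (= +√(15/28))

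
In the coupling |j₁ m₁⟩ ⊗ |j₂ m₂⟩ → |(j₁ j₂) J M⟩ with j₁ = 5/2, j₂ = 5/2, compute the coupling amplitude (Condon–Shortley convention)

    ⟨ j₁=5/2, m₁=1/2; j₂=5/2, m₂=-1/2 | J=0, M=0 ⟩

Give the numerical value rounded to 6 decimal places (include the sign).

+√(1/6) = +0.408248

√[1·5!0!0!/6! · 3!2!2!3!0!0!] = √(24)
  +(−1)^2/∏(2,3,0,0,0,0)! = 1/12  (running 1/12)
⟨..|..⟩ = √(24)·(1/12) = +0.408248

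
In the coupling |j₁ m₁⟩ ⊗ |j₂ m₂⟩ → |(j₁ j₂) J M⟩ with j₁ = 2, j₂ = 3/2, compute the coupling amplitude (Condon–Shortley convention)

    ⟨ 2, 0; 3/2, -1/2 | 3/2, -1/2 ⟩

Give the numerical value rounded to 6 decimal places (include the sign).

triangle: 2!·2!·1!/6! = 4/720
(j±m)!: 2!·2!·1!·2!·1!·2! = 16
prefactor² = (2J+1)·Δ·N² = 16/45
  k=0: +1/(0!·2!·2!·1!·0!·0!) = 1/4
  k=1: −1/(1!·1!·1!·0!·1!·1!) = -1
Σ = -3/4  ⇒  CG² = 16/45·(-3/4)² = 1/5
CG = −√(1/5) = -0.447214

-0.447214  (= −√(1/5))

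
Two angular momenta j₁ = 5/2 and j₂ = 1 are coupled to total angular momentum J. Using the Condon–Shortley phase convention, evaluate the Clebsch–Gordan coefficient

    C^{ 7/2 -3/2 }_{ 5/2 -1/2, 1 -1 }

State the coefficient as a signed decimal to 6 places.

√[8·0!5!2!/8! · 2!3!0!2!2!5!] = √(1920/7)
  +(−1)^0/∏(0,0,3,0,2,2)! = 1/24  (running 1/24)
⟨..|..⟩ = √(1920/7)·(1/24) = +0.690066

+√(10/21) = +0.690066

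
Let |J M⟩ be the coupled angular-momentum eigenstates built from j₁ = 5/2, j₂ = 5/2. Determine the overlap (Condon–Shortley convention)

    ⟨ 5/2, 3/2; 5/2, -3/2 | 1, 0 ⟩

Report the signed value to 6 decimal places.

triangle: 4!*1!*1!/7! = 24/5040
(j±m)!: 4!*1!*1!*4!*1!*1! = 576
prefactor² = (2J+1)*Δ*N² = 288/35
  k=0: +1/(0!*4!*1!*1!*0!*0!) = 1/24
  k=1: −1/(1!*3!*0!*0!*1!*1!) = -1/6
Σ = -1/8  ⇒  CG² = 288/35*(-1/8)² = 9/70
CG = −√(9/70) = -0.358569

−√(9/70) = -0.358569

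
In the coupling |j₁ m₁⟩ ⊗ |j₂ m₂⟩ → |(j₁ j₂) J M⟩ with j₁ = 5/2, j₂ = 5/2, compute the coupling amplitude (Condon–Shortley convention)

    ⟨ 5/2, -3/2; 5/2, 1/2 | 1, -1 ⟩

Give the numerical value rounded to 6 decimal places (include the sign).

-0.478091

j₁+j₂−J=4  J+j₁−j₂=1  J−j₁+j₂=1  j₁+j₂+J+1=7
(j₁±m₁, j₂±m₂, J±M) = (1,4,3,2,0,2)
P² = 288/35
sum k=3..3:
  [3] −1/6 = -1/6
S = -1/6
C² = P²·S² = 8/35 ; C = -0.478091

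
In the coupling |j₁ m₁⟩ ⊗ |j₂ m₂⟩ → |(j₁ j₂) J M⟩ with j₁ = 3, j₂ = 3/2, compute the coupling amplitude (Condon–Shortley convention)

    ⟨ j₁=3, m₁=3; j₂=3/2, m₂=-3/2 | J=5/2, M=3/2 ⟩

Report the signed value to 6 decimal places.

triangle: 2!×4!×1!/8! = 48/40320
(j±m)!: 6!×0!×0!×3!×4!×1! = 103680
prefactor² = (2J+1)×Δ×N² = 5184/7
  k=0: +1/(0!×2!×0!×0!×4!×1!) = 1/48
Σ = 1/48  ⇒  CG² = 5184/7×1/48² = 9/28
CG = +√(9/28) = +0.566947

+√(9/28) ≈ +0.566947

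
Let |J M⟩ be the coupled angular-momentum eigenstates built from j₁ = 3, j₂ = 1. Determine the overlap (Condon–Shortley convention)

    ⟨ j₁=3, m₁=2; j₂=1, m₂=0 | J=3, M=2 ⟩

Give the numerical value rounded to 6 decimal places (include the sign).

√[7·1!5!1!/8! · 5!1!1!1!5!1!] = √(300)
  +(−1)^0/∏(0,1,1,1,4,0)! = 1/24  (running 1/24)
  +(−1)^1/∏(1,0,0,0,5,1)! = -1/120  (running 1/30)
⟨..|..⟩ = √(300)·(1/30) = +0.577350

+√(1/3) ≈ +0.577350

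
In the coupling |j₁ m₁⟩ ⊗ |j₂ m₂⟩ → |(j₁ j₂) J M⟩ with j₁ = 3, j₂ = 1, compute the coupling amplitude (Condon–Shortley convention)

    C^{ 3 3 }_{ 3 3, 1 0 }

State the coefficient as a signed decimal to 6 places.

+√(3/4) ≈ +0.866025

triangle: 1!*5!*1!/8! = 120/40320
(j±m)!: 6!*0!*1!*1!*6!*0! = 518400
prefactor² = (2J+1)*Δ*N² = 10800
  k=0: +1/(0!*1!*0!*1!*5!*0!) = 1/120
Σ = 1/120  ⇒  CG² = 10800*1/120² = 3/4
CG = +√(3/4) = +0.866025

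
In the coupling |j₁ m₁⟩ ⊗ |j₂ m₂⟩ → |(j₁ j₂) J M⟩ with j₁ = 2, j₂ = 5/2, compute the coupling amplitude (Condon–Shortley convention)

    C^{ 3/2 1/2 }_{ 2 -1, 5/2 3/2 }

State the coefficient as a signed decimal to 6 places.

j₁+j₂−J=3  J+j₁−j₂=1  J−j₁+j₂=2  j₁+j₂+J+1=7
(j₁±m₁, j₂±m₂, J±M) = (1,3,4,1,2,1)
P² = 96/35
sum k=2..3:
  [2] +1/4 = 1/4
  [3] −1/6 = -1/6
S = 1/12
C² = P²·S² = 2/105 ; C = +0.138013

+0.138013  (= +√(2/105))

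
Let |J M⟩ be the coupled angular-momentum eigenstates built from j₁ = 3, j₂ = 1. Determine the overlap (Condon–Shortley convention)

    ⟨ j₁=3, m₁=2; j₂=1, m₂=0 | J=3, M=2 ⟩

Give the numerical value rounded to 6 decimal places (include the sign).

+√(1/3) = +0.577350

triangle: 1!*5!*1!/8! = 120/40320
(j±m)!: 5!*1!*1!*1!*5!*1! = 14400
prefactor² = (2J+1)*Δ*N² = 300
  k=0: +1/(0!*1!*1!*1!*4!*0!) = 1/24
  k=1: −1/(1!*0!*0!*0!*5!*1!) = -1/120
Σ = 1/30  ⇒  CG² = 300*1/30² = 1/3
CG = +√(1/3) = +0.577350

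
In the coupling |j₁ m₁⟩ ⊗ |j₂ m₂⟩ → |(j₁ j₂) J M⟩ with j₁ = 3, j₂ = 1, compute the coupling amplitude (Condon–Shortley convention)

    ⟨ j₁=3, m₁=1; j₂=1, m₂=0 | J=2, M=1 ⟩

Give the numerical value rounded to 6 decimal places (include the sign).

−√(8/21) ≈ -0.617213

√[5·2!4!0!/7! · 4!2!1!1!3!1!] = √(96/7)
  +(−1)^1/∏(1,1,1,0,3,0)! = -1/6  (running -1/6)
⟨..|..⟩ = √(96/7)·(-1/6) = -0.617213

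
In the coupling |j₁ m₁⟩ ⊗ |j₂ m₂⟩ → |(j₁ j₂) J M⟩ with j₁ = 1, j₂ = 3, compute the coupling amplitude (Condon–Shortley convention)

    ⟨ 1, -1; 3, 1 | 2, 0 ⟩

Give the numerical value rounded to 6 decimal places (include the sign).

+√(2/7) = +0.534522

triangle: 2!*0!*4!/7! = 48/5040
(j±m)!: 0!*2!*4!*2!*2!*2! = 384
prefactor² = (2J+1)*Δ*N² = 128/7
  k=2: +1/(2!*0!*0!*2!*0!*2!) = 1/8
Σ = 1/8  ⇒  CG² = 128/7*1/8² = 2/7
CG = +√(2/7) = +0.534522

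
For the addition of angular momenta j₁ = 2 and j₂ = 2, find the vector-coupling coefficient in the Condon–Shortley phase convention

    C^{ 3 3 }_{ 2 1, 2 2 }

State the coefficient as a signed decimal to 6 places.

−√(1/2) ≈ -0.707107

triangle: 1!×3!×3!/8! = 36/40320
(j±m)!: 3!×1!×4!×0!×6!×0! = 103680
prefactor² = (2J+1)×Δ×N² = 648
  k=1: −1/(1!×0!×0!×3!×3!×0!) = -1/36
Σ = -1/36  ⇒  CG² = 648×(-1/36)² = 1/2
CG = −√(1/2) = -0.707107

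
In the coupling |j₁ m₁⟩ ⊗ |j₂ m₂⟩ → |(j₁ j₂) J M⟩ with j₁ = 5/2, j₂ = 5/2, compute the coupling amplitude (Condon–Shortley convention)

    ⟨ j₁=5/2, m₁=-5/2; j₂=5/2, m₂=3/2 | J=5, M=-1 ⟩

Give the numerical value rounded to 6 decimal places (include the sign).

√[11·0!5!5!/11! · 0!5!4!1!4!6!] = √(1382400/7)
  +(−1)^0/∏(0,0,5,4,0,1)! = 1/2880  (running 1/2880)
⟨..|..⟩ = √(1382400/7)·(1/2880) = +0.154303

+√(1/42) = +0.154303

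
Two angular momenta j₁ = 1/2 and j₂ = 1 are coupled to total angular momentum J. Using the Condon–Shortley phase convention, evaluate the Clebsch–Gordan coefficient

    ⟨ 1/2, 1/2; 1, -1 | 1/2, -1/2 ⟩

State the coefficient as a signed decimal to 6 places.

+√(2/3) ≈ +0.816497

j₁+j₂−J=1  J+j₁−j₂=0  J−j₁+j₂=1  j₁+j₂+J+1=3
(j₁±m₁, j₂±m₂, J±M) = (1,0,0,2,0,1)
P² = 2/3
sum k=0..0:
  [0] +1/1 = 1
S = 1
C² = P²·S² = 2/3 ; C = +0.816497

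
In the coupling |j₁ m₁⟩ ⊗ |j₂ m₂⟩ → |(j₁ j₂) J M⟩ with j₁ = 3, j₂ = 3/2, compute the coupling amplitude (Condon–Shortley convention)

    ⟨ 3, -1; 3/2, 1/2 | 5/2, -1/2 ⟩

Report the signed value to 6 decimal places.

j₁+j₂−J=2  J+j₁−j₂=4  J−j₁+j₂=1  j₁+j₂+J+1=8
(j₁±m₁, j₂±m₂, J±M) = (2,4,2,1,2,3)
P² = 288/35
sum k=1..2:
  [1] −1/6 = -1/6
  [2] +1/8 = 1/8
S = -1/24
C² = P²·S² = 1/70 ; C = -0.119523

-0.119523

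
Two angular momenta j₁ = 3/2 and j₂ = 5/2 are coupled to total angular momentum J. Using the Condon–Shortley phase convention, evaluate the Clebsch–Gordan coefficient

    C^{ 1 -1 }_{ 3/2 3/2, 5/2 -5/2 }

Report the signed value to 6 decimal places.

+√(1/2) ≈ +0.707107

j₁+j₂−J=3  J+j₁−j₂=0  J−j₁+j₂=2  j₁+j₂+J+1=6
(j₁±m₁, j₂±m₂, J±M) = (3,0,0,5,0,2)
P² = 72
sum k=0..0:
  [0] +1/12 = 1/12
S = 1/12
C² = P²·S² = 1/2 ; C = +0.707107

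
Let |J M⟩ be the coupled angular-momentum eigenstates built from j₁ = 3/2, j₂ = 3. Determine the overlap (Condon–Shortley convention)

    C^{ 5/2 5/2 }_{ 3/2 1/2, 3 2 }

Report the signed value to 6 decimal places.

-0.597614  (= −√(5/14))

triangle: 2!·1!·4!/8! = 48/40320
(j±m)!: 2!·1!·5!·1!·5!·0! = 28800
prefactor² = (2J+1)·Δ·N² = 1440/7
  k=1: −1/(1!·1!·0!·4!·1!·0!) = -1/24
Σ = -1/24  ⇒  CG² = 1440/7·(-1/24)² = 5/14
CG = −√(5/14) = -0.597614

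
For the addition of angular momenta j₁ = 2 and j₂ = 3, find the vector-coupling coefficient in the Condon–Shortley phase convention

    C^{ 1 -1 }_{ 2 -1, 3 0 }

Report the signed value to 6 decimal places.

j₁+j₂−J=4  J+j₁−j₂=0  J−j₁+j₂=2  j₁+j₂+J+1=7
(j₁±m₁, j₂±m₂, J±M) = (1,3,3,3,0,2)
P² = 432/35
sum k=3..3:
  [3] −1/12 = -1/12
S = -1/12
C² = P²·S² = 3/35 ; C = -0.292770

−√(3/35) = -0.292770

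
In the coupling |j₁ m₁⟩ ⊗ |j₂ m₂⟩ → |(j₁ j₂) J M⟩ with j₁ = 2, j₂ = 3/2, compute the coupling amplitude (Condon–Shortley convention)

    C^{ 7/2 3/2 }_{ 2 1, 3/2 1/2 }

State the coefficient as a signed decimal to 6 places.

j₁+j₂−J=0  J+j₁−j₂=4  J−j₁+j₂=3  j₁+j₂+J+1=8
(j₁±m₁, j₂±m₂, J±M) = (3,1,2,1,5,2)
P² = 576/7
sum k=0..0:
  [0] +1/12 = 1/12
S = 1/12
C² = P²·S² = 4/7 ; C = +0.755929

+0.755929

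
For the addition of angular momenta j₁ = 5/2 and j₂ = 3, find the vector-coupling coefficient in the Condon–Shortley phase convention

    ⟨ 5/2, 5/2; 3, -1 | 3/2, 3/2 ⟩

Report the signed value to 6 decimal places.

+0.267261  (= +√(1/14))

√[4·4!1!2!/8! · 5!0!2!4!3!0!] = √(1152/7)
  +(−1)^0/∏(0,4,0,2,1,0)! = 1/48  (running 1/48)
⟨..|..⟩ = √(1152/7)·(1/48) = +0.267261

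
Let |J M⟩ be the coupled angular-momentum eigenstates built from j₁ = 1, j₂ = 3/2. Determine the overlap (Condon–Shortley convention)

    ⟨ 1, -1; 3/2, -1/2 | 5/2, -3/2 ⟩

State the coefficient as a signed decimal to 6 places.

+0.774597  (= +√(3/5))

triangle: 0!·2!·3!/6! = 12/720
(j±m)!: 0!·2!·1!·2!·1!·4! = 96
prefactor² = (2J+1)·Δ·N² = 48/5
  k=0: +1/(0!·0!·2!·1!·0!·2!) = 1/4
Σ = 1/4  ⇒  CG² = 48/5·1/4² = 3/5
CG = +√(3/5) = +0.774597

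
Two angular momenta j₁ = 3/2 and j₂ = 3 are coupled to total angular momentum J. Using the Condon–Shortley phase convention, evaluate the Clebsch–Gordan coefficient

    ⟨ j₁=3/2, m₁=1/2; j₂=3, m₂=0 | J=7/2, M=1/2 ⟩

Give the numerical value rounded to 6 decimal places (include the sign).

triangle: 1!*2!*5!/9! = 240/362880
(j±m)!: 2!*1!*3!*3!*4!*3! = 10368
prefactor² = (2J+1)*Δ*N² = 384/7
  k=0: +1/(0!*1!*1!*3!*1!*2!) = 1/12
  k=1: −1/(1!*0!*0!*2!*2!*3!) = -1/24
Σ = 1/24  ⇒  CG² = 384/7*1/24² = 2/21
CG = +√(2/21) = +0.308607

+√(2/21) ≈ +0.308607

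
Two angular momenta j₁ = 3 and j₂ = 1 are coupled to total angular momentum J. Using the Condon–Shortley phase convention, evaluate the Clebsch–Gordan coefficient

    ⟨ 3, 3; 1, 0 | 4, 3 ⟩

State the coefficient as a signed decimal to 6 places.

√[9·0!6!2!/9! · 6!0!1!1!7!1!] = √(129600)
  +(−1)^0/∏(0,0,0,1,6,1)! = 1/720  (running 1/720)
⟨..|..⟩ = √(129600)·(1/720) = +0.500000

+0.500000  (= +√(1/4))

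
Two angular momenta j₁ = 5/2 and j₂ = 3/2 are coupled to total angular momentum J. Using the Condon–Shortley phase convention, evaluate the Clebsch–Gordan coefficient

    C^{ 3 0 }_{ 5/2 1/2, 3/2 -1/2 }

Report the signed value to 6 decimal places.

+√(1/5) = +0.447214

triangle: 1!×4!×2!/8! = 48/40320
(j±m)!: 3!×2!×1!×2!×3!×3! = 864
prefactor² = (2J+1)×Δ×N² = 36/5
  k=0: +1/(0!×1!×2!×1!×2!×1!) = 1/4
  k=1: −1/(1!×0!×1!×0!×3!×2!) = -1/12
Σ = 1/6  ⇒  CG² = 36/5×1/6² = 1/5
CG = +√(1/5) = +0.447214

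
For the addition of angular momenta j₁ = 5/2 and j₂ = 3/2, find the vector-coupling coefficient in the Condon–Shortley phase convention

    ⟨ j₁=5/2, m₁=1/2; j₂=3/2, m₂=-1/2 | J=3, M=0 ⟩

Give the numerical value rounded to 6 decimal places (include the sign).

√[7·1!4!2!/8! · 3!2!1!2!3!3!] = √(36/5)
  +(−1)^0/∏(0,1,2,1,2,1)! = 1/4  (running 1/4)
  +(−1)^1/∏(1,0,1,0,3,2)! = -1/12  (running 1/6)
⟨..|..⟩ = √(36/5)·(1/6) = +0.447214

+√(1/5) = +0.447214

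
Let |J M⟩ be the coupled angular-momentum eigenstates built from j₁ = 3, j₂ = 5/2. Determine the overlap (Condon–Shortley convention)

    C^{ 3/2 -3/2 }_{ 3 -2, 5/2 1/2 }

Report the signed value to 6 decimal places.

-0.534522  (= −√(2/7))

triangle: 4!·2!·1!/8! = 48/40320
(j±m)!: 1!·5!·3!·2!·0!·3! = 8640
prefactor² = (2J+1)·Δ·N² = 288/7
  k=3: −1/(3!·1!·2!·0!·0!·1!) = -1/12
Σ = -1/12  ⇒  CG² = 288/7·(-1/12)² = 2/7
CG = −√(2/7) = -0.534522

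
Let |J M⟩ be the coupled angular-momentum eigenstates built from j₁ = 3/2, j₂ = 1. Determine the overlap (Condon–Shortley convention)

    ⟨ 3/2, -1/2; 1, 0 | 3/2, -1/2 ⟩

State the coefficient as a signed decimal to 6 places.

triangle: 1!·2!·1!/5! = 2/120
(j±m)!: 1!·2!·1!·1!·1!·2! = 4
prefactor² = (2J+1)·Δ·N² = 4/15
  k=0: +1/(0!·1!·2!·1!·0!·0!) = 1/2
  k=1: −1/(1!·0!·1!·0!·1!·1!) = -1
Σ = -1/2  ⇒  CG² = 4/15·(-1/2)² = 1/15
CG = −√(1/15) = -0.258199

−√(1/15) = -0.258199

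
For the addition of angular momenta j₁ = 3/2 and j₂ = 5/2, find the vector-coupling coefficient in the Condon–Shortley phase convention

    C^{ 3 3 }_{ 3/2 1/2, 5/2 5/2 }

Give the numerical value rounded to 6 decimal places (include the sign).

−√(5/8) ≈ -0.790569

√[7·1!2!4!/8! · 2!1!5!0!6!0!] = √(1440)
  +(−1)^1/∏(1,0,0,4,2,0)! = -1/48  (running -1/48)
⟨..|..⟩ = √(1440)·(-1/48) = -0.790569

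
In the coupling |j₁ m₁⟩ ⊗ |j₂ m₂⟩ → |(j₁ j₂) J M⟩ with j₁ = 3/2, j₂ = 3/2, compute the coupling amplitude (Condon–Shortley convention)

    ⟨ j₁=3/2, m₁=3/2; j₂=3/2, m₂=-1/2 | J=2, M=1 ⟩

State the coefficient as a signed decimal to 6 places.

√[5·1!2!2!/6! · 3!0!1!2!3!1!] = √(2)
  +(−1)^0/∏(0,1,0,1,2,1)! = 1/2  (running 1/2)
⟨..|..⟩ = √(2)·(1/2) = +0.707107

+√(1/2) = +0.707107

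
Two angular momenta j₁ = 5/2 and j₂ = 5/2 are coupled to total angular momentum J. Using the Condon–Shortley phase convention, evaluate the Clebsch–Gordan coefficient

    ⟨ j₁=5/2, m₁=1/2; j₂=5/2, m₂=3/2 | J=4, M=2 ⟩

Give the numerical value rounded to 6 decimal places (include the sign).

-0.422577  (= −√(5/28))

√[9·1!4!4!/10! · 3!2!4!1!6!2!] = √(20736/35)
  +(−1)^0/∏(0,1,2,4,2,0)! = 1/96  (running 1/96)
  +(−1)^1/∏(1,0,1,3,3,1)! = -1/36  (running -5/288)
⟨..|..⟩ = √(20736/35)·(-5/288) = -0.422577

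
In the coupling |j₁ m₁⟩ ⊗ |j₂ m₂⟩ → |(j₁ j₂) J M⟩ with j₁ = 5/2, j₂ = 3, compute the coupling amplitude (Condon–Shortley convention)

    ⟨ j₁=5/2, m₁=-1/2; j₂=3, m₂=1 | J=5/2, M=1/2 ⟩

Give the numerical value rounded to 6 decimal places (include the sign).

+√(8/35) ≈ +0.478091

triangle: 3!·2!·3!/9! = 72/362880
(j±m)!: 2!·3!·4!·2!·3!·2! = 6912
prefactor² = (2J+1)·Δ·N² = 288/35
  k=1: −1/(1!·2!·2!·3!·0!·0!) = -1/24
  k=2: +1/(2!·1!·1!·2!·1!·1!) = 1/4
  k=3: −1/(3!·0!·0!·1!·2!·2!) = -1/24
Σ = 1/6  ⇒  CG² = 288/35·1/6² = 8/35
CG = +√(8/35) = +0.478091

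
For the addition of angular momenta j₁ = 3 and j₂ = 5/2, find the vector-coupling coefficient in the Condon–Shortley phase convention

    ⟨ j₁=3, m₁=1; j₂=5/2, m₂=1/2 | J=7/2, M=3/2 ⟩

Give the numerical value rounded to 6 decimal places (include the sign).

-0.487950

√[8·2!4!3!/10! · 4!2!3!2!5!2!] = √(3072/35)
  +(−1)^0/∏(0,2,2,3,2,0)! = 1/48  (running 1/48)
  +(−1)^1/∏(1,1,1,2,3,1)! = -1/12  (running -1/16)
  +(−1)^2/∏(2,0,0,1,4,2)! = 1/96  (running -5/96)
⟨..|..⟩ = √(3072/35)·(-5/96) = -0.487950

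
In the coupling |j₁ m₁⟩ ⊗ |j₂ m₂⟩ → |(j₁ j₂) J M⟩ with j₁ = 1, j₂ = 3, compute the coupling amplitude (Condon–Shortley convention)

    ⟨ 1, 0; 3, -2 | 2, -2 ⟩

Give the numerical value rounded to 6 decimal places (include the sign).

-0.487950  (= −√(5/21))

√[5·2!0!4!/7! · 1!1!1!5!0!4!] = √(960/7)
  +(−1)^1/∏(1,1,0,0,0,4)! = -1/24  (running -1/24)
⟨..|..⟩ = √(960/7)·(-1/24) = -0.487950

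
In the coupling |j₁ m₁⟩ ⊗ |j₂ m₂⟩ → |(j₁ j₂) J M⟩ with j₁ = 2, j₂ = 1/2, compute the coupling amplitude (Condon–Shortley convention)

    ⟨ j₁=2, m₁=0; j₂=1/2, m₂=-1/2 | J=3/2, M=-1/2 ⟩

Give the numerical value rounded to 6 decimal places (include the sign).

+0.632456

√[4·1!3!0!/5! · 2!2!0!1!1!2!] = √(8/5)
  +(−1)^0/∏(0,1,2,0,1,0)! = 1/2  (running 1/2)
⟨..|..⟩ = √(8/5)·(1/2) = +0.632456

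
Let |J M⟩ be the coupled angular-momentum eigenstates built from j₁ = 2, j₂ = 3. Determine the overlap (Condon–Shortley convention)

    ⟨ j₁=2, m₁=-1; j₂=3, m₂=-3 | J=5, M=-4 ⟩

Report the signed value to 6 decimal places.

j₁+j₂−J=0  J+j₁−j₂=4  J−j₁+j₂=6  j₁+j₂+J+1=11
(j₁±m₁, j₂±m₂, J±M) = (1,3,0,6,1,9)
P² = 7464960
sum k=0..0:
  [0] +1/4320 = 1/4320
S = 1/4320
C² = P²·S² = 2/5 ; C = +0.632456

+0.632456  (= +√(2/5))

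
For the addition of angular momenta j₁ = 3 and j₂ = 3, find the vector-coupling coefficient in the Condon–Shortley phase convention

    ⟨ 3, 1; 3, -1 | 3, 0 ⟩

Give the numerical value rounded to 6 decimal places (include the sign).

√[7·3!3!3!/10! · 4!2!2!4!3!3!] = √(864/25)
  +(−1)^0/∏(0,3,2,2,1,1)! = 1/24  (running 1/24)
  +(−1)^1/∏(1,2,1,1,2,2)! = -1/8  (running -1/12)
  +(−1)^2/∏(2,1,0,0,3,3)! = 1/72  (running -5/72)
⟨..|..⟩ = √(864/25)·(-5/72) = -0.408248

−√(1/6) ≈ -0.408248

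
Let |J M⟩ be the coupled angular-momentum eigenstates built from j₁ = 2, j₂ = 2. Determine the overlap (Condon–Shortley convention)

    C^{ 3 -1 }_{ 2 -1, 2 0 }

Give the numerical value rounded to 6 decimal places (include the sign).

triangle: 1!·3!·3!/8! = 36/40320
(j±m)!: 1!·3!·2!·2!·2!·4! = 1152
prefactor² = (2J+1)·Δ·N² = 36/5
  k=0: +1/(0!·1!·3!·2!·0!·1!) = 1/12
  k=1: −1/(1!·0!·2!·1!·1!·2!) = -1/4
Σ = -1/6  ⇒  CG² = 36/5·(-1/6)² = 1/5
CG = −√(1/5) = -0.447214

-0.447214  (= −√(1/5))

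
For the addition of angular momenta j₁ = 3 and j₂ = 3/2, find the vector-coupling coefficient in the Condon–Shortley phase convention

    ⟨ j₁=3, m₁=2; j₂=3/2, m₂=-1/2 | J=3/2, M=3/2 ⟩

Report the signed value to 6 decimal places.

-0.534522

√[4·3!3!0!/7! · 5!1!1!2!3!0!] = √(288/7)
  +(−1)^1/∏(1,2,0,0,3,0)! = -1/12  (running -1/12)
⟨..|..⟩ = √(288/7)·(-1/12) = -0.534522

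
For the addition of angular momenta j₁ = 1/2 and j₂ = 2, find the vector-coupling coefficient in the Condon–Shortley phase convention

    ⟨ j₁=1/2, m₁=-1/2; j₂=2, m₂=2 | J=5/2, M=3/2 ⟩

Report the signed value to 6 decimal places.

triangle: 0!·1!·4!/6! = 24/720
(j±m)!: 0!·1!·4!·0!·4!·1! = 576
prefactor² = (2J+1)·Δ·N² = 576/5
  k=0: +1/(0!·0!·1!·4!·0!·0!) = 1/24
Σ = 1/24  ⇒  CG² = 576/5·1/24² = 1/5
CG = +√(1/5) = +0.447214

+0.447214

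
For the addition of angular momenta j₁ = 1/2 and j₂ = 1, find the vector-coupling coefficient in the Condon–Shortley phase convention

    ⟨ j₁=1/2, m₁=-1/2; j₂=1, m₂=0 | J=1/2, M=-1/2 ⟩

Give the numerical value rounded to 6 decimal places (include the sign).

-0.577350  (= −√(1/3))

√[2·1!0!1!/3! · 0!1!1!1!0!1!] = √(1/3)
  +(−1)^1/∏(1,0,0,0,0,1)! = -1  (running -1)
⟨..|..⟩ = √(1/3)·(-1) = -0.577350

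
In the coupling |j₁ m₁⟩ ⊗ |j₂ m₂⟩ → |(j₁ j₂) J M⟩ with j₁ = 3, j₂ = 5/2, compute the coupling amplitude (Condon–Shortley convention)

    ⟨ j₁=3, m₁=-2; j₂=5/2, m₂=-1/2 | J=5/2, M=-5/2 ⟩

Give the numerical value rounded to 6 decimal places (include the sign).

+√(5/14) ≈ +0.597614

√[6·3!3!2!/9! · 1!5!2!3!0!5!] = √(1440/7)
  +(−1)^2/∏(2,1,3,0,0,2)! = 1/24  (running 1/24)
⟨..|..⟩ = √(1440/7)·(1/24) = +0.597614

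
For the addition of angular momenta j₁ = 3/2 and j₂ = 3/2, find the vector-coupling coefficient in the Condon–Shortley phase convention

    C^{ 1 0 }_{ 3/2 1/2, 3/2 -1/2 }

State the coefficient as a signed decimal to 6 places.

triangle: 2!·1!·1!/5! = 2/120
(j±m)!: 2!·1!·1!·2!·1!·1! = 4
prefactor² = (2J+1)·Δ·N² = 1/5
  k=0: +1/(0!·2!·1!·1!·0!·0!) = 1/2
  k=1: −1/(1!·1!·0!·0!·1!·1!) = -1
Σ = -1/2  ⇒  CG² = 1/5·(-1/2)² = 1/20
CG = −√(1/20) = -0.223607

−√(1/20) = -0.223607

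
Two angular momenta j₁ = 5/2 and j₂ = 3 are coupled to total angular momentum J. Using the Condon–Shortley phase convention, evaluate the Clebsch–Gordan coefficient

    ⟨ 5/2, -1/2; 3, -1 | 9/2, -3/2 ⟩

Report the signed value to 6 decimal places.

triangle: 1!*4!*5!/11! = 2880/39916800
(j±m)!: 2!*3!*2!*4!*3!*6! = 2488320
prefactor² = (2J+1)*Δ*N² = 138240/77
  k=0: +1/(0!*1!*3!*2!*1!*3!) = 1/72
  k=1: −1/(1!*0!*2!*1!*2!*4!) = -1/96
Σ = 1/288  ⇒  CG² = 138240/77*1/288² = 5/231
CG = +√(5/231) = +0.147122

+√(5/231) = +0.147122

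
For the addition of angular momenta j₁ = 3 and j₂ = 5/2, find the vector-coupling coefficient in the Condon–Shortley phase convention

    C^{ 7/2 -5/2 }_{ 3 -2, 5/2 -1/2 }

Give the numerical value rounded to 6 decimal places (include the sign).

triangle: 2!×4!×3!/10! = 288/3628800
(j±m)!: 1!×5!×2!×3!×1!×6! = 1036800
prefactor² = (2J+1)×Δ×N² = 4608/7
  k=1: −1/(1!×1!×4!×1!×0!×2!) = -1/48
  k=2: +1/(2!×0!×3!×0!×1!×3!) = 1/72
Σ = -1/144  ⇒  CG² = 4608/7×(-1/144)² = 2/63
CG = −√(2/63) = -0.178174

-0.178174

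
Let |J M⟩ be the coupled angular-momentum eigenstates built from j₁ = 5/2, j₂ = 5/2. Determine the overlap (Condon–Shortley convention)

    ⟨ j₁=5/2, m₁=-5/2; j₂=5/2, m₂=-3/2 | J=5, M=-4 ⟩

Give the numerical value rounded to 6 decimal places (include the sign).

+√(1/2) = +0.707107

√[11·0!5!5!/11! · 0!5!1!4!1!9!] = √(4147200)
  +(−1)^0/∏(0,0,5,1,0,4)! = 1/2880  (running 1/2880)
⟨..|..⟩ = √(4147200)·(1/2880) = +0.707107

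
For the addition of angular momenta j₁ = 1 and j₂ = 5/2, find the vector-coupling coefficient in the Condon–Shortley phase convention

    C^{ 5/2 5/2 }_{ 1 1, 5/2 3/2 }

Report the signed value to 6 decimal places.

j₁+j₂−J=1  J+j₁−j₂=1  J−j₁+j₂=4  j₁+j₂+J+1=7
(j₁±m₁, j₂±m₂, J±M) = (2,0,4,1,5,0)
P² = 1152/7
sum k=0..0:
  [0] +1/24 = 1/24
S = 1/24
C² = P²·S² = 2/7 ; C = +0.534522

+0.534522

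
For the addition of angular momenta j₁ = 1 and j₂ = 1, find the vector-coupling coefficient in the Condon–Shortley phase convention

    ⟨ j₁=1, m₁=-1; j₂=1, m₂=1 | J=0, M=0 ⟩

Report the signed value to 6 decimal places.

triangle: 2!×0!×0!/3! = 2/6
(j±m)!: 0!×2!×2!×0!×0!×0! = 4
prefactor² = (2J+1)×Δ×N² = 4/3
  k=2: +1/(2!×0!×0!×0!×0!×0!) = 1/2
Σ = 1/2  ⇒  CG² = 4/3×1/2² = 1/3
CG = +√(1/3) = +0.577350

+√(1/3) ≈ +0.577350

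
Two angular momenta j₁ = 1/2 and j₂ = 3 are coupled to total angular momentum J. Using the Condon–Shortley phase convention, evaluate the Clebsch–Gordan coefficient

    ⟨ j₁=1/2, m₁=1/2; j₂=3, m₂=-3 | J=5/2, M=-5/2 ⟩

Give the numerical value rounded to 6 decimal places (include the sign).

triangle: 1!×0!×5!/7! = 120/5040
(j±m)!: 1!×0!×0!×6!×0!×5! = 86400
prefactor² = (2J+1)×Δ×N² = 86400/7
  k=0: +1/(0!×1!×0!×0!×0!×5!) = 1/120
Σ = 1/120  ⇒  CG² = 86400/7×1/120² = 6/7
CG = +√(6/7) = +0.925820

+√(6/7) ≈ +0.925820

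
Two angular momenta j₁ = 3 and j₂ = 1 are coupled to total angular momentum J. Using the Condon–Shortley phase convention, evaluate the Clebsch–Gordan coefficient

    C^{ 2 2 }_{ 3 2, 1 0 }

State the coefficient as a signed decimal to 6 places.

−√(5/21) ≈ -0.487950

triangle: 2!*4!*0!/7! = 48/5040
(j±m)!: 5!*1!*1!*1!*4!*0! = 2880
prefactor² = (2J+1)*Δ*N² = 960/7
  k=1: −1/(1!*1!*0!*0!*4!*0!) = -1/24
Σ = -1/24  ⇒  CG² = 960/7*(-1/24)² = 5/21
CG = −√(5/21) = -0.487950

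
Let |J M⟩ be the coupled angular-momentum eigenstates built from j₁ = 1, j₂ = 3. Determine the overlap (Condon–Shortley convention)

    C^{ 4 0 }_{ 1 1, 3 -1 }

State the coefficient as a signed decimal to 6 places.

√[9·0!2!6!/9! · 2!0!2!4!4!4!] = √(13824/7)
  +(−1)^0/∏(0,0,0,2,2,4)! = 1/96  (running 1/96)
⟨..|..⟩ = √(13824/7)·(1/96) = +0.462910

+√(3/14) = +0.462910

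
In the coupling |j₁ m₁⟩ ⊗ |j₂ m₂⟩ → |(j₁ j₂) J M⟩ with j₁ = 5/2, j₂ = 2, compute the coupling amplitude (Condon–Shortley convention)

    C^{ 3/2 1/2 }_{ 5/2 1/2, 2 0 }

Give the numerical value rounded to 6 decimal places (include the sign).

−√(2/35) ≈ -0.239046

j₁+j₂−J=3  J+j₁−j₂=2  J−j₁+j₂=1  j₁+j₂+J+1=7
(j₁±m₁, j₂±m₂, J±M) = (3,2,2,2,2,1)
P² = 32/35
sum k=1..2:
  [1] −1/2 = -1/2
  [2] +1/4 = 1/4
S = -1/4
C² = P²·S² = 2/35 ; C = -0.239046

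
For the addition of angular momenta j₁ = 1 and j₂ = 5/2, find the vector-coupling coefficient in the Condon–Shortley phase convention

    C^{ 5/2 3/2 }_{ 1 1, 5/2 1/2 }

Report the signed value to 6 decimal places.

√[6·1!1!4!/7! · 2!0!3!2!4!1!] = √(576/35)
  +(−1)^0/∏(0,1,0,3,1,1)! = 1/6  (running 1/6)
⟨..|..⟩ = √(576/35)·(1/6) = +0.676123

+0.676123  (= +√(16/35))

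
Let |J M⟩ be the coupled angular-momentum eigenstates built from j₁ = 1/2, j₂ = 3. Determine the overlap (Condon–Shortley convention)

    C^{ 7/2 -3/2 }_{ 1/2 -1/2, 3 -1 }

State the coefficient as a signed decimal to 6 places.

+0.845154  (= +√(5/7))

√[8·0!1!6!/8! · 0!1!2!4!2!5!] = √(11520/7)
  +(−1)^0/∏(0,0,1,2,0,4)! = 1/48  (running 1/48)
⟨..|..⟩ = √(11520/7)·(1/48) = +0.845154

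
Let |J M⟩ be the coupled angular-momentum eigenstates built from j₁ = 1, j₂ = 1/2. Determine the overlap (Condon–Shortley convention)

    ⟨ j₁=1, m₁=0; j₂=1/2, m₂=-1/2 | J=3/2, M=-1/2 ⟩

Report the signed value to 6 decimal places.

+0.816497  (= +√(2/3))

√[4·0!2!1!/4! · 1!1!0!1!1!2!] = √(2/3)
  +(−1)^0/∏(0,0,1,0,1,1)! = 1  (running 1)
⟨..|..⟩ = √(2/3)·(1) = +0.816497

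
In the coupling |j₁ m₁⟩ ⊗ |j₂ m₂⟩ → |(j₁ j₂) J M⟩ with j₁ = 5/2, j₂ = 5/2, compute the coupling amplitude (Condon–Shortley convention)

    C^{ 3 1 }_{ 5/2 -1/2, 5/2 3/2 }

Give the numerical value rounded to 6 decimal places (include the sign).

+0.182574  (= +√(1/30))

j₁+j₂−J=2  J+j₁−j₂=3  J−j₁+j₂=3  j₁+j₂+J+1=9
(j₁±m₁, j₂±m₂, J±M) = (2,3,4,1,4,2)
P² = 96/5
sum k=1..2:
  [1] −1/12 = -1/12
  [2] +1/8 = 1/8
S = 1/24
C² = P²·S² = 1/30 ; C = +0.182574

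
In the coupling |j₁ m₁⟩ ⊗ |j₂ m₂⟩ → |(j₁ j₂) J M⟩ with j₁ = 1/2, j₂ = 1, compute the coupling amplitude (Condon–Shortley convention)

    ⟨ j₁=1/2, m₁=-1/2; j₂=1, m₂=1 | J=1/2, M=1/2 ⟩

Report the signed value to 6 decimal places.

triangle: 1!·0!·1!/3! = 1/6
(j±m)!: 0!·1!·2!·0!·1!·0! = 2
prefactor² = (2J+1)·Δ·N² = 2/3
  k=1: −1/(1!·0!·0!·1!·0!·0!) = -1
Σ = -1  ⇒  CG² = 2/3·(-1)² = 2/3
CG = −√(2/3) = -0.816497

-0.816497  (= −√(2/3))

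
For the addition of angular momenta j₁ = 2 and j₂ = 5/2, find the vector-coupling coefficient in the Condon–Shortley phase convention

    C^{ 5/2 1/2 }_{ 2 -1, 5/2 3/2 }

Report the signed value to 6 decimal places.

+√(6/35) = +0.414039

triangle: 2!·2!·3!/8! = 24/40320
(j±m)!: 1!·3!·4!·1!·3!·2! = 1728
prefactor² = (2J+1)·Δ·N² = 216/35
  k=1: −1/(1!·1!·2!·3!·0!·0!) = -1/12
  k=2: +1/(2!·0!·1!·2!·1!·1!) = 1/4
Σ = 1/6  ⇒  CG² = 216/35·1/6² = 6/35
CG = +√(6/35) = +0.414039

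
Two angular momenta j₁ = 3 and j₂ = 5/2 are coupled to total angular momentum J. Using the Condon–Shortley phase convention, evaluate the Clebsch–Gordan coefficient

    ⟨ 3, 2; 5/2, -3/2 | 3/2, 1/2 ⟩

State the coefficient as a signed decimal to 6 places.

√[4·4!2!1!/8! · 5!1!1!4!2!1!] = √(192/7)
  +(−1)^0/∏(0,4,1,1,1,0)! = 1/24  (running 1/24)
  +(−1)^1/∏(1,3,0,0,2,1)! = -1/12  (running -1/24)
⟨..|..⟩ = √(192/7)·(-1/24) = -0.218218

−√(1/21) ≈ -0.218218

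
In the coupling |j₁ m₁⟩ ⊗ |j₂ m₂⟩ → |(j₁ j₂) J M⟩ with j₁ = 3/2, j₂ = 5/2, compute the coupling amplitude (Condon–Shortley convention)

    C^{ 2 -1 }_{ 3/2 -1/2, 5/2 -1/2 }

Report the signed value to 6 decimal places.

-0.545545

triangle: 2!·1!·3!/7! = 12/5040
(j±m)!: 1!·2!·2!·3!·1!·3! = 144
prefactor² = (2J+1)·Δ·N² = 12/7
  k=1: −1/(1!·1!·1!·1!·0!·2!) = -1/2
  k=2: +1/(2!·0!·0!·0!·1!·3!) = 1/12
Σ = -5/12  ⇒  CG² = 12/7·(-5/12)² = 25/84
CG = −√(25/84) = -0.545545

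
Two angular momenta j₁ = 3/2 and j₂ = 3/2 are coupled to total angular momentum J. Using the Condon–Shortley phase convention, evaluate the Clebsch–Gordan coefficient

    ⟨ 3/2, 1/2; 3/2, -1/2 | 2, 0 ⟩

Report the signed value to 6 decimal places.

+√(1/4) = +0.500000

√[5·1!2!2!/6! · 2!1!1!2!2!2!] = √(4/9)
  +(−1)^0/∏(0,1,1,1,1,1)! = 1  (running 1)
  +(−1)^1/∏(1,0,0,0,2,2)! = -1/4  (running 3/4)
⟨..|..⟩ = √(4/9)·(3/4) = +0.500000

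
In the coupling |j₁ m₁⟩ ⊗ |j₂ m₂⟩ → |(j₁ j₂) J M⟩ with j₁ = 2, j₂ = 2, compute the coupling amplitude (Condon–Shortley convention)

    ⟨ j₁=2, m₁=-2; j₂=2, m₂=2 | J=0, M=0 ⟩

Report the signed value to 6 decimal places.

+0.447214

j₁+j₂−J=4  J+j₁−j₂=0  J−j₁+j₂=0  j₁+j₂+J+1=5
(j₁±m₁, j₂±m₂, J±M) = (0,4,4,0,0,0)
P² = 576/5
sum k=4..4:
  [4] +1/24 = 1/24
S = 1/24
C² = P²·S² = 1/5 ; C = +0.447214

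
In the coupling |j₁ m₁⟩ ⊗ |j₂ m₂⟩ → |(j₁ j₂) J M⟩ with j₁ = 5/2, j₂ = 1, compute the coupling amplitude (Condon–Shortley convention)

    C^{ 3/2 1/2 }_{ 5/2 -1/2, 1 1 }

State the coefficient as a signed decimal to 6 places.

triangle: 2!*3!*0!/6! = 12/720
(j±m)!: 2!*3!*2!*0!*2!*1! = 48
prefactor² = (2J+1)*Δ*N² = 16/5
  k=2: +1/(2!*0!*1!*0!*2!*0!) = 1/4
Σ = 1/4  ⇒  CG² = 16/5*1/4² = 1/5
CG = +√(1/5) = +0.447214

+√(1/5) = +0.447214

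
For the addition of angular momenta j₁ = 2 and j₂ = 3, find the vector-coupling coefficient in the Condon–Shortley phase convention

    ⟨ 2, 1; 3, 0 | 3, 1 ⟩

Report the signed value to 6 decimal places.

√[7·2!2!4!/9! · 3!1!3!3!4!2!] = √(96/5)
  +(−1)^0/∏(0,2,1,3,1,1)! = 1/12  (running 1/12)
  +(−1)^1/∏(1,1,0,2,2,2)! = -1/8  (running -1/24)
⟨..|..⟩ = √(96/5)·(-1/24) = -0.182574

−√(1/30) = -0.182574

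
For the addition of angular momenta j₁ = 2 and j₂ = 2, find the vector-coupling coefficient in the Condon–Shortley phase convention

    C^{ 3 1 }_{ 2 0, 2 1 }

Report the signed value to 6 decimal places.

√[7·1!3!3!/8! · 2!2!3!1!4!2!] = √(36/5)
  +(−1)^0/∏(0,1,2,3,1,0)! = 1/12  (running 1/12)
  +(−1)^1/∏(1,0,1,2,2,1)! = -1/4  (running -1/6)
⟨..|..⟩ = √(36/5)·(-1/6) = -0.447214

−√(1/5) = -0.447214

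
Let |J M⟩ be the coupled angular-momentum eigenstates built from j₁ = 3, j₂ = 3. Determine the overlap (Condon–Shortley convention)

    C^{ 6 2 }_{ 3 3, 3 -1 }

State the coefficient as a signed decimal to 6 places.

+√(1/33) ≈ +0.174078

√[13·0!6!6!/13! · 6!0!2!4!8!4!] = √(398131200/11)
  +(−1)^0/∏(0,0,0,2,6,4)! = 1/34560  (running 1/34560)
⟨..|..⟩ = √(398131200/11)·(1/34560) = +0.174078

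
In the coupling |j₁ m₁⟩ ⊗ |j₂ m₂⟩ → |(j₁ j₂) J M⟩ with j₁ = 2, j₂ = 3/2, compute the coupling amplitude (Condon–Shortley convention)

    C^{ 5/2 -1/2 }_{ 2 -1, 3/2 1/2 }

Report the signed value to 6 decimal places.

j₁+j₂−J=1  J+j₁−j₂=3  J−j₁+j₂=2  j₁+j₂+J+1=7
(j₁±m₁, j₂±m₂, J±M) = (1,3,2,1,2,3)
P² = 72/35
sum k=0..1:
  [0] +1/12 = 1/12
  [1] −1/2 = -1/2
S = -5/12
C² = P²·S² = 5/14 ; C = -0.597614

−√(5/14) = -0.597614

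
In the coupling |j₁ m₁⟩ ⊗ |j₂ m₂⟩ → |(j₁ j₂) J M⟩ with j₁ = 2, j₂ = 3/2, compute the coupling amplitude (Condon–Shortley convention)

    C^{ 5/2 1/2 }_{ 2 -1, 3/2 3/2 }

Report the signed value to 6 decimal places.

-0.621059  (= −√(27/70))

triangle: 1!·3!·2!/7! = 12/5040
(j±m)!: 1!·3!·3!·0!·3!·2! = 432
prefactor² = (2J+1)·Δ·N² = 216/35
  k=1: −1/(1!·0!·2!·2!·1!·0!) = -1/4
Σ = -1/4  ⇒  CG² = 216/35·(-1/4)² = 27/70
CG = −√(27/70) = -0.621059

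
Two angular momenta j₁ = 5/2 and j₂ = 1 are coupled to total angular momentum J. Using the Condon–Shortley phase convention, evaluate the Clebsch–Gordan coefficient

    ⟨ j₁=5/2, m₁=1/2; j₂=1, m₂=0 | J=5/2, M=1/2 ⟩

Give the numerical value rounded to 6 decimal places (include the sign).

triangle: 1!*4!*1!/7! = 24/5040
(j±m)!: 3!*2!*1!*1!*3!*2! = 144
prefactor² = (2J+1)*Δ*N² = 144/35
  k=0: +1/(0!*1!*2!*1!*2!*0!) = 1/4
  k=1: −1/(1!*0!*1!*0!*3!*1!) = -1/6
Σ = 1/12  ⇒  CG² = 144/35*1/12² = 1/35
CG = +√(1/35) = +0.169031

+0.169031  (= +√(1/35))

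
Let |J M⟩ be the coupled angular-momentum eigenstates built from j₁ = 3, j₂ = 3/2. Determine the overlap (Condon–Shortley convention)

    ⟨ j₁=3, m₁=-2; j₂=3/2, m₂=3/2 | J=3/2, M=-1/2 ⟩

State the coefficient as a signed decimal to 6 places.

√[4·3!3!0!/7! · 1!5!3!0!1!2!] = √(288/7)
  +(−1)^3/∏(3,0,2,0,1,0)! = -1/12  (running -1/12)
⟨..|..⟩ = √(288/7)·(-1/12) = -0.534522

-0.534522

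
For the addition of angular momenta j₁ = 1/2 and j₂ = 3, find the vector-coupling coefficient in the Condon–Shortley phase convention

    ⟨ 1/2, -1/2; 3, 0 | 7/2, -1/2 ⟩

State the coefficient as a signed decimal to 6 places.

+√(4/7) = +0.755929

√[8·0!1!6!/8! · 0!1!3!3!3!4!] = √(5184/7)
  +(−1)^0/∏(0,0,1,3,0,3)! = 1/36  (running 1/36)
⟨..|..⟩ = √(5184/7)·(1/36) = +0.755929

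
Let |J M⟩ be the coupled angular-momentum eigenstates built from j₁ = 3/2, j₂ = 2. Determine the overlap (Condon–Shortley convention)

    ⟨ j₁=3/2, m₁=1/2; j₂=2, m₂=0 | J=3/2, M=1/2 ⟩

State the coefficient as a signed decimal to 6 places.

triangle: 2!×1!×2!/6! = 4/720
(j±m)!: 2!×1!×2!×2!×2!×1! = 16
prefactor² = (2J+1)×Δ×N² = 16/45
  k=0: +1/(0!×2!×1!×2!×0!×0!) = 1/4
  k=1: −1/(1!×1!×0!×1!×1!×1!) = -1
Σ = -3/4  ⇒  CG² = 16/45×(-3/4)² = 1/5
CG = −√(1/5) = -0.447214

-0.447214  (= −√(1/5))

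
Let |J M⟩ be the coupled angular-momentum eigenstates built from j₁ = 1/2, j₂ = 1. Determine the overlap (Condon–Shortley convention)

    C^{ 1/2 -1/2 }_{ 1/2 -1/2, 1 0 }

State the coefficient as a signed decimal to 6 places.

triangle: 1!·0!·1!/3! = 1/6
(j±m)!: 0!·1!·1!·1!·0!·1! = 1
prefactor² = (2J+1)·Δ·N² = 1/3
  k=1: −1/(1!·0!·0!·0!·0!·1!) = -1
Σ = -1  ⇒  CG² = 1/3·(-1)² = 1/3
CG = −√(1/3) = -0.577350

−√(1/3) = -0.577350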